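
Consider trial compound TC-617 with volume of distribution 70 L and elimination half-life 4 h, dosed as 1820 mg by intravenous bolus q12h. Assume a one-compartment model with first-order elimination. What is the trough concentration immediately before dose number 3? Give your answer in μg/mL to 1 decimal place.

f = (1/2)^(τ/t½) = (1/2)^(12/4) ≈ 0.1250.
C₀ = D/Vd = 1820/70 ≈ 26.000 μg/mL.
Before the 3rd dose, 2 doses have been given. Superposition: Cmin = C₀·(f + f²).
≈ 26.000 × (0.1250 + 0.0156) ≈ 26.000 × 0.1406 ≈ 3.656 μg/mL.

3.7 μg/mL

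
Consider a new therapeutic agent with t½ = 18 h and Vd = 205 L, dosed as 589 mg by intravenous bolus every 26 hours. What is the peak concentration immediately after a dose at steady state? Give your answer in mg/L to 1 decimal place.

4.5 mg/L

Over one 26-h interval, 26/18 ≈ 1.4444 half-lives elapse, leaving f ≈ 0.3674 of each dose.
Accumulation ratio R = 1/(1 − f) ≈ 1/0.6326 ≈ 1.5808.
Single-dose peak C₀ = D/Vd = 589/205 ≈ 2.873 mg/L.
Steady-state peak Cmax,ss = C₀·R ≈ 2.873 × 1.5808 ≈ 4.542 mg/L.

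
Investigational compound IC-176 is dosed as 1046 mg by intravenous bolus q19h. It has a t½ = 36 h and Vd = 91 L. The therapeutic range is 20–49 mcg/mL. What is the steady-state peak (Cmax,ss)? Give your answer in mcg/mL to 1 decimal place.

37.5 mcg/mL

k = ln2/t½ = ln2/36 ≈ 0.019254 h⁻¹; fraction remaining f = e^(−kτ) = e^(−0.019254×19) ≈ 0.6936.
At steady state, accumulation factor R = 1/(1 − e^(−kτ)) ≈ 3.2637.
Each bolus raises the concentration by D/Vd = 1046/91 ≈ 11.495 mcg/mL.
Steady-state peak Cmax,ss = C₀·R ≈ 11.495 × 3.2637 ≈ 37.516 mcg/mL.
Peak 37.5 mcg/mL vs MTC 49 mcg/mL: below toxic threshold.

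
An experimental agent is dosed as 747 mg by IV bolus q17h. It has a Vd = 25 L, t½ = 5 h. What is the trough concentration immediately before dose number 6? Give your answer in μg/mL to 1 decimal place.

3.1 μg/mL

f = (1/2)^(τ/t½) = (1/2)^(17/5) ≈ 0.0947.
C₀ = D/Vd = 747/25 ≈ 29.880 μg/mL.
Before the 6th dose, 5 doses have been given. Superposition: Cmin = C₀·(f + f² + … + f^5).
≈ 29.880 × (0.0947 + 0.0090 + 0.0008 + 0.0001 + 0.0000) ≈ 29.880 × 0.1046 ≈ 3.125 μg/mL.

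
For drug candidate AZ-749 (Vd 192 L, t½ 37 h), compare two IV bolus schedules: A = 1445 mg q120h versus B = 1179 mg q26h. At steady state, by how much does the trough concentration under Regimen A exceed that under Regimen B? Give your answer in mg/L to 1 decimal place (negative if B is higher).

-8.9 mg/L

Regimen A: f = (1/2)^(120/37) ≈ 0.1056; Cmin,ss = (1445/192)·f/(1−f) ≈ 0.889 mg/L.
Regimen B: f = (1/2)^(26/37) ≈ 0.6144; Cmin,ss = (1179/192)·f/(1−f) ≈ 9.784 mg/L.
Difference ≈ 0.889 − 9.784 ≈ -8.895 mg/L.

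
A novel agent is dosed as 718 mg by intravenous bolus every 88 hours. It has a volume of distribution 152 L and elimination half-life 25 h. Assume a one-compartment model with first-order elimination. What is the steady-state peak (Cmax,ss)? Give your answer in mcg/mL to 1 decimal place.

k = ln2/t½ = ln2/25 ≈ 0.027726 h⁻¹; fraction remaining f = e^(−kτ) = e^(−0.027726×88) ≈ 0.0872.
At steady state, accumulation factor R = 1/(1 − e^(−kτ)) ≈ 1.0955.
Single-dose peak C₀ = D/Vd = 718/152 ≈ 4.724 mcg/mL.
Steady-state peak Cmax,ss = C₀·R ≈ 4.724 × 1.0955 ≈ 5.175 mcg/mL.

5.2 mcg/mL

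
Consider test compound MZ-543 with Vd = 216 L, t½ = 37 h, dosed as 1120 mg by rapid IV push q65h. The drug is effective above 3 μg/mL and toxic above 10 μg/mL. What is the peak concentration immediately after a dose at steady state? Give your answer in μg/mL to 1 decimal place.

7.4 μg/mL

k = ln2/t½ = ln2/37 ≈ 0.018734 h⁻¹; fraction remaining f = e^(−kτ) = e^(−0.018734×65) ≈ 0.2959.
At steady state, accumulation factor R = 1/(1 − e^(−kτ)) ≈ 1.4203.
Single-dose peak C₀ = D/Vd = 1120/216 ≈ 5.185 μg/mL.
Steady-state peak Cmax,ss = C₀·R ≈ 5.185 × 1.4203 ≈ 7.364 μg/mL.
Peak 7.4 μg/mL vs MTC 10 μg/mL: below toxic threshold.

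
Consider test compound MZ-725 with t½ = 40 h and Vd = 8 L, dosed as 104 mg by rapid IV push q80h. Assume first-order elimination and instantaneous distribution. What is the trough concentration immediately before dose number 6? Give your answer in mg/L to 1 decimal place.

4.3 mg/L

f = (1/2)^(τ/t½) = (1/2)^(80/40) ≈ 0.2500.
C₀ = D/Vd = 104/8 ≈ 13.000 mg/L.
Before the 6th dose, 5 doses have been given. Superposition: Cmin = C₀·(f + f² + … + f^5).
≈ 13.000 × (0.2500 + 0.0625 + 0.0156 + 0.0039 + 0.0010) ≈ 13.000 × 0.3330 ≈ 4.329 mg/L.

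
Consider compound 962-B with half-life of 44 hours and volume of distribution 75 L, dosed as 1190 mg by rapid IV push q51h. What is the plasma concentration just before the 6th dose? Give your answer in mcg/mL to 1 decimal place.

f = (1/2)^(τ/t½) = (1/2)^(51/44) ≈ 0.4478.
C₀ = D/Vd = 1190/75 ≈ 15.867 mcg/mL.
Before the 6th dose, 5 doses have been given. Superposition: Cmin = C₀·(f + f² + … + f^5).
≈ 15.867 × (0.4478 + 0.2005 + 0.0898 + 0.0402 + 0.0180) ≈ 15.867 × 0.7963 ≈ 12.635 mcg/mL.

12.6 mcg/mL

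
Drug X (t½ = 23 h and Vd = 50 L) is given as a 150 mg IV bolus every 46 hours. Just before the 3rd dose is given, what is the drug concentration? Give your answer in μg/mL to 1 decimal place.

0.9 μg/mL

f = (1/2)^(τ/t½) = (1/2)^(46/23) ≈ 0.2500.
C₀ = D/Vd = 150/50 ≈ 3.000 μg/mL.
Before the 3rd dose, 2 doses have been given. Superposition: Cmin = C₀·(f + f²).
≈ 3.000 × (0.2500 + 0.0625) ≈ 3.000 × 0.3125 ≈ 0.938 μg/mL.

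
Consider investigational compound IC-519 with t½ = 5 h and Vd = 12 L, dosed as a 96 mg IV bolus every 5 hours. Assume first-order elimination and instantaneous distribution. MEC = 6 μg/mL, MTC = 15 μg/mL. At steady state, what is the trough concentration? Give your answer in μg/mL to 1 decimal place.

The dosing interval is 1 half-life, so f = 2^(−1) = 0.5.
At steady state, R = 1/(1 − 0.5) = 2/1.
Single-dose peak C₀ = D/Vd = 96/12 = 8 μg/mL.
Steady-state peak Cmax,ss = C₀·R = 8 × 2/1 ≈ 16.000 μg/mL.
Steady-state trough Cmin,ss = Cmax,ss·f ≈ 16.000 × 0.5 ≈ 8.000 μg/mL.
Trough 8.0 μg/mL vs MEC 6 μg/mL: adequate.

8.0 μg/mL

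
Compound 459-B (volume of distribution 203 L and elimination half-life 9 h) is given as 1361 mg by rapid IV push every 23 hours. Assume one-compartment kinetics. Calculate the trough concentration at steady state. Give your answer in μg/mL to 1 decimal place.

k = ln2/t½ = ln2/9 ≈ 0.077016 h⁻¹; fraction remaining f = e^(−kτ) = e^(−0.077016×23) ≈ 0.1701.
Each bolus raises the concentration by D/Vd = 1361/203 ≈ 6.704 μg/mL.
Steady-state trough Cmin,ss = C₀·f/(1−f) ≈ 6.704 × 0.1701/0.8299 ≈ 1.374 μg/mL.

1.4 μg/mL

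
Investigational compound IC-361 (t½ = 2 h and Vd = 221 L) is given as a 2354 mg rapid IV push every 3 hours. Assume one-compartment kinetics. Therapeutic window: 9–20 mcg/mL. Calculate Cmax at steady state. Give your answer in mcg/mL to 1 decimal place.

Over one 3-h interval, 3/2 ≈ 1.5 half-lives elapse, leaving f ≈ 0.3536 of each dose.
Accumulation ratio R = 1/(1 − f) ≈ 1/0.6464 ≈ 1.5470.
Single-dose peak C₀ = D/Vd = 2354/221 ≈ 10.652 mcg/mL.
Cmax,ss = C₀/(1 − f) ≈ 10.652/0.6464 ≈ 16.479 mcg/mL.
Peak 16.5 mcg/mL vs MTC 20 mcg/mL: below toxic threshold.

16.5 mcg/mL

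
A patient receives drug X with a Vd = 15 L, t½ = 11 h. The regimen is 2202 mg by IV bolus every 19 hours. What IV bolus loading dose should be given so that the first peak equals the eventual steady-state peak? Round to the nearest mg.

f = (1/2)^(19/11) ≈ 0.302022; accumulation ratio R = 1/(1−f) ≈ 1.43271.
Loading dose to hit Cmax,ss on first dose: D_load = D_maint·R ≈ 2202 × 1.43271 ≈ 3154.83 mg.

3155 mg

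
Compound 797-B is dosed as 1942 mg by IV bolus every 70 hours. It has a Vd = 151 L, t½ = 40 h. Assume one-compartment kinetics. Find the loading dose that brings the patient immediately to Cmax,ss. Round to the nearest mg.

f = (1/2)^(70/40) ≈ 0.297302; accumulation ratio R = 1/(1−f) ≈ 1.42309.
Loading dose to hit Cmax,ss on first dose: D_load = D_maint·R ≈ 1942 × 1.42309 ≈ 2763.64 mg.

2764 mg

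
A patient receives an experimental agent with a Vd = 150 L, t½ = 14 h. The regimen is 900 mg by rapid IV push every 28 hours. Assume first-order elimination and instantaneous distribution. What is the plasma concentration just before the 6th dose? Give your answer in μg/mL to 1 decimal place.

2.0 μg/mL

f = (1/2)^(τ/t½) = (1/2)^(28/14) ≈ 0.2500.
C₀ = D/Vd = 900/150 ≈ 6.000 μg/mL.
Before the 6th dose, 5 doses have been given. Superposition: Cmin = C₀·(f + f² + … + f^5).
≈ 6.000 × (0.2500 + 0.0625 + 0.0156 + 0.0039 + 0.0010) ≈ 6.000 × 0.3330 ≈ 1.998 μg/mL.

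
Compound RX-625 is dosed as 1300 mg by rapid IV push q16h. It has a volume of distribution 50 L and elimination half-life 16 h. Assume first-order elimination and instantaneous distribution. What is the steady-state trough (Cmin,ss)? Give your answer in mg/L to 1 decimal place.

26.0 mg/L

The dosing interval is 1 half-life, so f = 2^(−1) = 0.5.
At steady state, R = 1/(1 − 0.5) = 2/1.
Single-dose peak C₀ = D/Vd = 1300/50 = 26 mg/L.
Steady-state peak Cmax,ss = C₀·R = 26 × 2/1 ≈ 52.000 mg/L.
Steady-state trough Cmin,ss = Cmax,ss·f ≈ 52.000 × 0.5 ≈ 26.000 mg/L.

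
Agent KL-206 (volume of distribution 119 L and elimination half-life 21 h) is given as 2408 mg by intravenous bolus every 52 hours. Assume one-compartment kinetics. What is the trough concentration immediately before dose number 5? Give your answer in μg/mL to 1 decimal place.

4.4 μg/mL

f = (1/2)^(τ/t½) = (1/2)^(52/21) ≈ 0.1797.
C₀ = D/Vd = 2408/119 ≈ 20.235 μg/mL.
Before the 5th dose, 4 doses have been given. Superposition: Cmin = C₀·(f + f² + … + f^4).
≈ 20.235 × (0.1797 + 0.0323 + 0.0058 + 0.0010) ≈ 20.235 × 0.2188 ≈ 4.427 μg/mL.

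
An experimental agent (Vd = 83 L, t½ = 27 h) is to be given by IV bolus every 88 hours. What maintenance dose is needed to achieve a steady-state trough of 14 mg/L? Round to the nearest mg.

9964 mg

τ/t½ = 88/27 ≈ 3.2593, so f = (1/2)^(88/27) ≈ 0.104440.
Cmin,ss = (D/Vd)·f/(1−f), so D = Cmin,ss·Vd·(1−f)/f.
D = 14 × 83 × (1−f)/f ≈ 14 × 83 × 8.57488 ≈ 9964.01 mg.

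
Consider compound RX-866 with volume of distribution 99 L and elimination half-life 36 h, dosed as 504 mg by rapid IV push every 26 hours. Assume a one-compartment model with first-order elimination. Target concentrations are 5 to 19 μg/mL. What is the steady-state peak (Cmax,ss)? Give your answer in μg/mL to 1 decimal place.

12.9 μg/mL

Over one 26-h interval, 26/36 ≈ 0.72222 half-lives elapse, leaving f ≈ 0.6062 of each dose.
Accumulation ratio R = 1/(1 − f) ≈ 1/0.3938 ≈ 2.5394.
Each bolus raises the concentration by D/Vd = 504/99 ≈ 5.091 μg/mL.
Steady-state peak Cmax,ss = C₀·R ≈ 5.091 × 2.5394 ≈ 12.928 μg/mL.
Peak 12.9 μg/mL vs MTC 19 μg/mL: below toxic threshold.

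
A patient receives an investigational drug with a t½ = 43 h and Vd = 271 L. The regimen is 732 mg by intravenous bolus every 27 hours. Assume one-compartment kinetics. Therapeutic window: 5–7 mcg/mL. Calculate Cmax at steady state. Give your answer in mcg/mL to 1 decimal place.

7.7 mcg/mL

k = ln2/t½ = ln2/43 ≈ 0.016120 h⁻¹; fraction remaining f = e^(−kτ) = e^(−0.016120×27) ≈ 0.6471.
At steady state, accumulation factor R = 1/(1 − e^(−kτ)) ≈ 2.8337.
Single-dose peak C₀ = D/Vd = 732/271 ≈ 2.701 mcg/mL.
Steady-state peak Cmax,ss = C₀·R ≈ 2.701 × 2.8337 ≈ 7.654 mcg/mL.
Peak 7.7 mcg/mL vs MTC 7 mcg/mL: exceeds toxic threshold.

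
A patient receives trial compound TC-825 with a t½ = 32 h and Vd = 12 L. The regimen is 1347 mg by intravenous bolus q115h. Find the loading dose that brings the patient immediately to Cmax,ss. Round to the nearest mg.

f = (1/2)^(115/32) ≈ 0.082827; accumulation ratio R = 1/(1−f) ≈ 1.09031.
Loading dose to hit Cmax,ss on first dose: D_load = D_maint·R ≈ 1347 × 1.09031 ≈ 1468.65 mg.

1469 mg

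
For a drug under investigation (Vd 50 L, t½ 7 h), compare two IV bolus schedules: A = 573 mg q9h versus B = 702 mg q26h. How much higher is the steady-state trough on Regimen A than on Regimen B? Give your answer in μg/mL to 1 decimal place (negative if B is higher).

Regimen A: f = (1/2)^(9/7) ≈ 0.4102; Cmin,ss = (573/50)·f/(1−f) ≈ 7.970 μg/mL.
Regimen B: f = (1/2)^(26/7) ≈ 0.0762; Cmin,ss = (702/50)·f/(1−f) ≈ 1.158 μg/mL.
Difference ≈ 7.970 − 1.158 ≈ 6.812 μg/mL.

6.8 μg/mL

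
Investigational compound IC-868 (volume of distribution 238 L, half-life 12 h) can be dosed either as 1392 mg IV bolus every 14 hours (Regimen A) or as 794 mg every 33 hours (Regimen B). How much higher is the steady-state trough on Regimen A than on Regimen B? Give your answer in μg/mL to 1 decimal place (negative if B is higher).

4.1 μg/mL

Regimen A: f = (1/2)^(14/12) ≈ 0.4454; Cmin,ss = (1392/238)·f/(1−f) ≈ 4.697 μg/mL.
Regimen B: f = (1/2)^(33/12) ≈ 0.1487; Cmin,ss = (794/238)·f/(1−f) ≈ 0.583 μg/mL.
Difference ≈ 4.697 − 0.583 ≈ 4.114 μg/mL.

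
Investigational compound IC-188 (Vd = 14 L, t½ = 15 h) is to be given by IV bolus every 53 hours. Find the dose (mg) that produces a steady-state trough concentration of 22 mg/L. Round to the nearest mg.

3258 mg

τ/t½ = 53/15 ≈ 3.5333, so f = (1/2)^(53/15) ≈ 0.086370.
Cmin,ss = (D/Vd)·f/(1−f), so D = Cmin,ss·Vd·(1−f)/f.
D = 22 × 14 × (1−f)/f ≈ 22 × 14 × 10.57809 ≈ 3258.05 mg.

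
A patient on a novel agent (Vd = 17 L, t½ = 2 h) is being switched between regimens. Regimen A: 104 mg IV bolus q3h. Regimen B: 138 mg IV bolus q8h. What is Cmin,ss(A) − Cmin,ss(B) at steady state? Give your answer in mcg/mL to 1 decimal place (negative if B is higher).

Regimen A: f = (1/2)^(3/2) ≈ 0.3536; Cmin,ss = (104/17)·f/(1−f) ≈ 3.347 mcg/mL.
Regimen B: f = (1/2)^(8/2) ≈ 0.0625; Cmin,ss = (138/17)·f/(1−f) ≈ 0.541 mcg/mL.
Difference ≈ 3.347 − 0.541 ≈ 2.806 mcg/mL.

2.8 mcg/mL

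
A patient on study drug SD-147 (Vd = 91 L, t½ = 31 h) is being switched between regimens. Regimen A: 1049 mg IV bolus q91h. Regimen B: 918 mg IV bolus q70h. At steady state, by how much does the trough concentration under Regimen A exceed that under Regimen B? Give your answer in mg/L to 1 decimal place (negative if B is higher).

Regimen A: f = (1/2)^(91/31) ≈ 0.1307; Cmin,ss = (1049/91)·f/(1−f) ≈ 1.733 mg/L.
Regimen B: f = (1/2)^(70/31) ≈ 0.2091; Cmin,ss = (918/91)·f/(1−f) ≈ 2.667 mg/L.
Difference ≈ 1.733 − 2.667 ≈ -0.934 mg/L.

-0.9 mg/L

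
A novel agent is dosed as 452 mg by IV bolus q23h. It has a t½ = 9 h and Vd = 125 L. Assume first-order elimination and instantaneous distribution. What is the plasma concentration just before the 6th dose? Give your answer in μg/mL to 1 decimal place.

f = (1/2)^(τ/t½) = (1/2)^(23/9) ≈ 0.1701.
C₀ = D/Vd = 452/125 ≈ 3.616 μg/mL.
Before the 6th dose, 5 doses have been given. Superposition: Cmin = C₀·(f + f² + … + f^5).
≈ 3.616 × (0.1701 + 0.0289 + 0.0049 + 0.0008 + 0.0001) ≈ 3.616 × 0.2048 ≈ 0.741 μg/mL.

0.7 μg/mL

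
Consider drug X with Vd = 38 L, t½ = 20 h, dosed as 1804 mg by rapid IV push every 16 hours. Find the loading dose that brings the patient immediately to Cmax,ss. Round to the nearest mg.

4238 mg

f = (1/2)^(16/20) ≈ 0.574349; accumulation ratio R = 1/(1−f) ≈ 2.34934.
Loading dose to hit Cmax,ss on first dose: D_load = D_maint·R ≈ 1804 × 2.34934 ≈ 4238.21 mg.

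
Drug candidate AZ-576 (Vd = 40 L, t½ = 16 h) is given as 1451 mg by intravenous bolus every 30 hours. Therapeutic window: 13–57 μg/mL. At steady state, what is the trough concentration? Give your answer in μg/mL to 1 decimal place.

τ/t½ = 30/16 ≈ 1.875, so fraction remaining f = (1/2)^(30/16) ≈ 0.2726.
Accumulation ratio R = 1/(1 − f) ≈ 1/0.7274 ≈ 1.3748.
Single-dose peak C₀ = D/Vd = 1451/40 ≈ 36.275 μg/mL.
Steady-state peak Cmax,ss = C₀·R ≈ 36.275 × 1.3748 ≈ 49.871 μg/mL.
One interval later, Cmin,ss = Cmax,ss·e^(−kτ) ≈ 49.871 × 0.2726 ≈ 13.595 μg/mL.
Trough 13.6 μg/mL vs MEC 13 μg/mL: adequate.

13.6 μg/mL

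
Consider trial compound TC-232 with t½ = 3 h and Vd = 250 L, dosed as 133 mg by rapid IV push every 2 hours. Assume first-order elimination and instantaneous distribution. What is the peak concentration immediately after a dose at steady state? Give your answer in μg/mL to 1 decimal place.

k = ln2/t½ = ln2/3 ≈ 0.231049 h⁻¹; fraction remaining f = e^(−kτ) = e^(−0.231049×2) ≈ 0.6300.
Accumulation ratio R = 1/(1 − f) ≈ 1/0.3700 ≈ 2.7027.
Single-dose peak C₀ = D/Vd = 133/250 ≈ 0.532 μg/mL.
Cmax,ss = C₀/(1 − f) ≈ 0.532/0.3700 ≈ 1.438 μg/mL.

1.4 μg/mL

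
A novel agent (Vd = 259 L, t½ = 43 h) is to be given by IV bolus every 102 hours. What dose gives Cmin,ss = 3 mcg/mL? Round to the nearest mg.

τ/t½ = 102/43 ≈ 2.3721, so f = (1/2)^(102/43) ≈ 0.193165.
Cmin,ss = (D/Vd)·f/(1−f), so D = Cmin,ss·Vd·(1−f)/f.
D = 3 × 259 × (1−f)/f ≈ 3 × 259 × 4.17692 ≈ 3245.47 mg.

3245 mg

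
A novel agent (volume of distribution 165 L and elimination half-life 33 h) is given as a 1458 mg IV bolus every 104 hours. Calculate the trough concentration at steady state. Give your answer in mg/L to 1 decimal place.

τ/t½ = 104/33 ≈ 3.1515, so fraction remaining f = (1/2)^(104/33) ≈ 0.1125.
Single-dose peak C₀ = D/Vd = 1458/165 ≈ 8.836 mg/L.
Steady-state trough Cmin,ss = C₀·f/(1−f) ≈ 8.836 × 0.1125/0.8875 ≈ 1.120 mg/L.

1.1 mg/L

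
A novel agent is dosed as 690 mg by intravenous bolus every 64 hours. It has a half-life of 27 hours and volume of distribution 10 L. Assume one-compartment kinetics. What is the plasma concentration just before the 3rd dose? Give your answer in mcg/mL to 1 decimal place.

f = (1/2)^(τ/t½) = (1/2)^(64/27) ≈ 0.1934.
C₀ = D/Vd = 690/10 ≈ 69.000 mcg/mL.
Before the 3rd dose, 2 doses have been given. Superposition: Cmin = C₀·(f + f²).
≈ 69.000 × (0.1934 + 0.0374) ≈ 69.000 × 0.2308 ≈ 15.925 mcg/mL.

15.9 mcg/mL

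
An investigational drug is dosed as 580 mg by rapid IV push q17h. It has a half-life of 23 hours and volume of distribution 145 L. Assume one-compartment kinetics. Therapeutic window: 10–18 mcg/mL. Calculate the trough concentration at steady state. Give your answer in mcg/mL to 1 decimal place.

6.0 mcg/mL

k = ln2/t½ = ln2/23 ≈ 0.030137 h⁻¹; fraction remaining f = e^(−kτ) = e^(−0.030137×17) ≈ 0.5991.
At steady state, accumulation factor R = 1/(1 − e^(−kτ)) ≈ 2.4944.
Single-dose peak C₀ = D/Vd = 580/145 ≈ 4.000 mcg/mL.
Cmax,ss = C₀/(1 − f) ≈ 4.000/0.4009 ≈ 9.978 mcg/mL.
Steady-state trough Cmin,ss = Cmax,ss·f ≈ 9.978 × 0.5991 ≈ 5.978 mcg/mL.
Trough 6.0 mcg/mL vs MEC 10 mcg/mL: subtherapeutic.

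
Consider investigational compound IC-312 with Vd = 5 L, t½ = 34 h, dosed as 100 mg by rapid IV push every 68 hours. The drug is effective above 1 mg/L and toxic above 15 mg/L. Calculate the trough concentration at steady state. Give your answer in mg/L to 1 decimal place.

τ = 68 h = 2 half-lives, so f = (1/2)^2 = 0.25.
Accumulation ratio R = 1/(1 − f) = 1/0.75 = 4/3.
Single-dose peak C₀ = D/Vd = 100/5 = 20 mg/L.
Steady-state peak Cmax,ss = C₀·R = 20 × 4/3 ≈ 26.667 mg/L.
Steady-state trough Cmin,ss = Cmax,ss·f ≈ 26.667 × 0.25 ≈ 6.667 mg/L.
Trough 6.7 mg/L vs MEC 1 mg/L: adequate.

6.7 mg/L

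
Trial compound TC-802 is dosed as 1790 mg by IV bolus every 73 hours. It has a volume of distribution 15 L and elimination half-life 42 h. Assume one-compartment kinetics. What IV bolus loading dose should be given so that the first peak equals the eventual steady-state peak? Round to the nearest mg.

f = (1/2)^(73/42) ≈ 0.299765; accumulation ratio R = 1/(1−f) ≈ 1.42809.
Loading dose to hit Cmax,ss on first dose: D_load = D_maint·R ≈ 1790 × 1.42809 ≈ 2556.28 mg.

2556 mg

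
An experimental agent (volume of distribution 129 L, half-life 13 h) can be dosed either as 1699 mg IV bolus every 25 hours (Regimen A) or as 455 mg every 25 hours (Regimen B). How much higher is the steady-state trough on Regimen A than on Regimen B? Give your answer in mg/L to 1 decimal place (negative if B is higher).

Regimen A: f = (1/2)^(25/13) ≈ 0.2637; Cmin,ss = (1699/129)·f/(1−f) ≈ 4.717 mg/L.
Regimen B: f = (1/2)^(25/13) ≈ 0.2637; Cmin,ss = (455/129)·f/(1−f) ≈ 1.263 mg/L.
Difference ≈ 4.717 − 1.263 ≈ 3.454 mg/L.

3.5 mg/L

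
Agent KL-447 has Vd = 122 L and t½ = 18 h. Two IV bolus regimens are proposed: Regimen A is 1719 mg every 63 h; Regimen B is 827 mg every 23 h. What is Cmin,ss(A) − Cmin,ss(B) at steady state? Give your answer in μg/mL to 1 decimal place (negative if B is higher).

Regimen A: f = (1/2)^(63/18) ≈ 0.0884; Cmin,ss = (1719/122)·f/(1−f) ≈ 1.366 μg/mL.
Regimen B: f = (1/2)^(23/18) ≈ 0.4124; Cmin,ss = (827/122)·f/(1−f) ≈ 4.758 μg/mL.
Difference ≈ 1.366 − 4.758 ≈ -3.392 μg/mL.

-3.4 μg/mL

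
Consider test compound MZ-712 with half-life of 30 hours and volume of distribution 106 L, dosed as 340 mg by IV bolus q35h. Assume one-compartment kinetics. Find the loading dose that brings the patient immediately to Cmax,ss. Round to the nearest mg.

f = (1/2)^(35/30) ≈ 0.445449; accumulation ratio R = 1/(1−f) ≈ 1.80326.
Loading dose to hit Cmax,ss on first dose: D_load = D_maint·R ≈ 340 × 1.80326 ≈ 613.11 mg.

613 mg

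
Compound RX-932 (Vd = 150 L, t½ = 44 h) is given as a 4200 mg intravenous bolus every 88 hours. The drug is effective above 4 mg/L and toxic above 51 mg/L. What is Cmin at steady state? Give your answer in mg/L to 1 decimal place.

The dosing interval is 2 half-lives, so f = 2^(−2) = 0.25.
Accumulation ratio R = 1/(1 − f) = 1/0.75 = 4/3.
Single-dose peak C₀ = D/Vd = 4200/150 = 28 mg/L.
Steady-state peak Cmax,ss = C₀·R = 28 × 4/3 ≈ 37.333 mg/L.
Steady-state trough Cmin,ss = Cmax,ss·f ≈ 37.333 × 0.25 ≈ 9.333 mg/L.
Trough 9.3 mg/L vs MEC 4 mg/L: adequate.

9.3 mg/L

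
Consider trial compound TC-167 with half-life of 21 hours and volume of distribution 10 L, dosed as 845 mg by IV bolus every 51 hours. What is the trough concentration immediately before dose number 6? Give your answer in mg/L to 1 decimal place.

19.3 mg/L

f = (1/2)^(τ/t½) = (1/2)^(51/21) ≈ 0.1857.
C₀ = D/Vd = 845/10 ≈ 84.500 mg/L.
Before the 6th dose, 5 doses have been given. Superposition: Cmin = C₀·(f + f² + … + f^5).
≈ 84.500 × (0.1857 + 0.0345 + 0.0064 + 0.0012 + 0.0002) ≈ 84.500 × 0.2280 ≈ 19.266 mg/L.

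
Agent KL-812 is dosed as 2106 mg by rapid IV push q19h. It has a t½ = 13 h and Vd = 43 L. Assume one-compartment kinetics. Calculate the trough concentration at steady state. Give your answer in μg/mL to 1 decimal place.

τ/t½ = 19/13 ≈ 1.4615, so fraction remaining f = (1/2)^(19/13) ≈ 0.3631.
Each bolus raises the concentration by D/Vd = 2106/43 ≈ 48.977 μg/mL.
Steady-state trough Cmin,ss = C₀·f/(1−f) ≈ 48.977 × 0.3631/0.6369 ≈ 27.922 μg/mL.

27.9 μg/mL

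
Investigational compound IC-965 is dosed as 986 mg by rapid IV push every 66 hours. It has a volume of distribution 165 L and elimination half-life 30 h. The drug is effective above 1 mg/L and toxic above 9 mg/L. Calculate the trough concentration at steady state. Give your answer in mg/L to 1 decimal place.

k = ln2/t½ = ln2/30 ≈ 0.023105 h⁻¹; fraction remaining f = e^(−kτ) = e^(−0.023105×66) ≈ 0.2176.
Each bolus raises the concentration by D/Vd = 986/165 ≈ 5.976 mg/L.
Steady-state trough Cmin,ss = C₀·f/(1−f) ≈ 5.976 × 0.2176/0.7824 ≈ 1.662 mg/L.
Trough 1.7 mg/L vs MEC 1 mg/L: adequate.

1.7 mg/L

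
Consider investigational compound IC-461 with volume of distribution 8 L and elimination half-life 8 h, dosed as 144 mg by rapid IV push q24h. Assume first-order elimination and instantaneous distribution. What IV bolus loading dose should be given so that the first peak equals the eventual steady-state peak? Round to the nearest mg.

165 mg

f = (1/2)^(24/8) ≈ 0.125000; accumulation ratio R = 1/(1−f) ≈ 1.14286.
Loading dose to hit Cmax,ss on first dose: D_load = D_maint·R ≈ 144 × 1.14286 ≈ 164.57 mg.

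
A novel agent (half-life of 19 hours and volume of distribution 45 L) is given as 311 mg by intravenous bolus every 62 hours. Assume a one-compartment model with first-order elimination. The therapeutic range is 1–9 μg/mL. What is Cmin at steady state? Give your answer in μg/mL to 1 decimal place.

0.8 μg/mL

k = ln2/t½ = ln2/19 ≈ 0.036481 h⁻¹; fraction remaining f = e^(−kτ) = e^(−0.036481×62) ≈ 0.1042.
Accumulation ratio R = 1/(1 − f) ≈ 1/0.8958 ≈ 1.1163.
Each bolus raises the concentration by D/Vd = 311/45 ≈ 6.911 μg/mL.
Steady-state peak Cmax,ss = C₀·R ≈ 6.911 × 1.1163 ≈ 7.715 μg/mL.
One interval later, Cmin,ss = Cmax,ss·e^(−kτ) ≈ 7.715 × 0.1042 ≈ 0.804 μg/mL.
Trough 0.8 μg/mL vs MEC 1 μg/mL: subtherapeutic.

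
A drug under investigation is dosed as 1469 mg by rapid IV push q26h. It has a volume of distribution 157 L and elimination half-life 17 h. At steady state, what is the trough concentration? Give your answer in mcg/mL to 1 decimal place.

5.0 mcg/mL

τ/t½ = 26/17 ≈ 1.5294, so fraction remaining f = (1/2)^(26/17) ≈ 0.3464.
Accumulation ratio R = 1/(1 − f) ≈ 1/0.6536 ≈ 1.5300.
Single-dose peak C₀ = D/Vd = 1469/157 ≈ 9.357 mcg/mL.
Steady-state peak Cmax,ss = C₀·R ≈ 9.357 × 1.5300 ≈ 14.316 mcg/mL.
One interval later, Cmin,ss = Cmax,ss·e^(−kτ) ≈ 14.316 × 0.3464 ≈ 4.959 mcg/mL.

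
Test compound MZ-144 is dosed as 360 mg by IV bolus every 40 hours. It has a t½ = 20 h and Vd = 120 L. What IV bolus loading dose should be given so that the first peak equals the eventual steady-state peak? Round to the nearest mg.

f = (1/2)^(40/20) ≈ 0.250000; accumulation ratio R = 1/(1−f) ≈ 1.33333.
Loading dose to hit Cmax,ss on first dose: D_load = D_maint·R ≈ 360 × 1.33333 ≈ 480.00 mg.

480 mg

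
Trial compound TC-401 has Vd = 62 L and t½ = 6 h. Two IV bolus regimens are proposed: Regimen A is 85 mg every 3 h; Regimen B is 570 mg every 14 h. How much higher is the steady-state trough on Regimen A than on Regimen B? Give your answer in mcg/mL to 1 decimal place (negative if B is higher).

Regimen A: f = (1/2)^(3/6) ≈ 0.7071; Cmin,ss = (85/62)·f/(1−f) ≈ 3.310 mcg/mL.
Regimen B: f = (1/2)^(14/6) ≈ 0.1984; Cmin,ss = (570/62)·f/(1−f) ≈ 2.275 mcg/mL.
Difference ≈ 3.310 − 2.275 ≈ 1.035 mcg/mL.

1.0 mcg/mL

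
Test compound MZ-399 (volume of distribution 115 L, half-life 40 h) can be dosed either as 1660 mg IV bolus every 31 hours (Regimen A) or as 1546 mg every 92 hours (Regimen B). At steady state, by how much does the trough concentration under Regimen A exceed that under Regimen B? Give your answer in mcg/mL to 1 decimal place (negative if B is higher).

Regimen A: f = (1/2)^(31/40) ≈ 0.5844; Cmin,ss = (1660/115)·f/(1−f) ≈ 20.298 mcg/mL.
Regimen B: f = (1/2)^(92/40) ≈ 0.2031; Cmin,ss = (1546/115)·f/(1−f) ≈ 3.426 mcg/mL.
Difference ≈ 20.298 − 3.426 ≈ 16.872 mcg/mL.

16.9 mcg/mL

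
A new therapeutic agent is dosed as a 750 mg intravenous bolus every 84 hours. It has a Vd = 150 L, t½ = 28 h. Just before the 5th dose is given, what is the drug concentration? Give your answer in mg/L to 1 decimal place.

f = (1/2)^(τ/t½) = (1/2)^(84/28) ≈ 0.1250.
C₀ = D/Vd = 750/150 ≈ 5.000 mg/L.
Before the 5th dose, 4 doses have been given. Superposition: Cmin = C₀·(f + f² + … + f^4).
≈ 5.000 × (0.1250 + 0.0156 + 0.0020 + 0.0002) ≈ 5.000 × 0.1428 ≈ 0.714 mg/L.

0.7 mg/L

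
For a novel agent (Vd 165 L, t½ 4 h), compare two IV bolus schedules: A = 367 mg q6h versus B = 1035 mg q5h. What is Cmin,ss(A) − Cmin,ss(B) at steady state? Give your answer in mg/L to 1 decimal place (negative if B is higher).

-3.3 mg/L

Regimen A: f = (1/2)^(6/4) ≈ 0.3536; Cmin,ss = (367/165)·f/(1−f) ≈ 1.217 mg/L.
Regimen B: f = (1/2)^(5/4) ≈ 0.4204; Cmin,ss = (1035/165)·f/(1−f) ≈ 4.550 mg/L.
Difference ≈ 1.217 − 4.550 ≈ -3.333 mg/L.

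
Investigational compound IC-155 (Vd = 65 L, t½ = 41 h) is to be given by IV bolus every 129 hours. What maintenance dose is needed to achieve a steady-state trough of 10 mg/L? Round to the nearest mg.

5105 mg

τ/t½ = 129/41 ≈ 3.1463, so f = (1/2)^(129/41) ≈ 0.112942.
Cmin,ss = (D/Vd)·f/(1−f), so D = Cmin,ss·Vd·(1−f)/f.
D = 10 × 65 × (1−f)/f ≈ 10 × 65 × 7.85410 ≈ 5105.16 mg.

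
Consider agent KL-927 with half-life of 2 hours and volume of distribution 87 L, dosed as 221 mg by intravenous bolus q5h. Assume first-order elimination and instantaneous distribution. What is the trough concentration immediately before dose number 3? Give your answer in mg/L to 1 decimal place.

0.5 mg/L

f = (1/2)^(τ/t½) = (1/2)^(5/2) ≈ 0.1768.
C₀ = D/Vd = 221/87 ≈ 2.540 mg/L.
Before the 3rd dose, 2 doses have been given. Superposition: Cmin = C₀·(f + f²).
≈ 2.540 × (0.1768 + 0.0313) ≈ 2.540 × 0.2081 ≈ 0.529 mg/L.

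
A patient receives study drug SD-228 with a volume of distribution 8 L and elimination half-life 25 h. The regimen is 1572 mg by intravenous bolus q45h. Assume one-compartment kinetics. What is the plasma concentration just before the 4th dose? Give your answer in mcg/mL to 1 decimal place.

f = (1/2)^(τ/t½) = (1/2)^(45/25) ≈ 0.2872.
C₀ = D/Vd = 1572/8 ≈ 196.500 mcg/mL.
Before the 4th dose, 3 doses have been given. Superposition: Cmin = C₀·(f + f² + … + f^3).
≈ 196.500 × (0.2872 + 0.0825 + 0.0237) ≈ 196.500 × 0.3934 ≈ 77.303 mcg/mL.

77.3 mcg/mL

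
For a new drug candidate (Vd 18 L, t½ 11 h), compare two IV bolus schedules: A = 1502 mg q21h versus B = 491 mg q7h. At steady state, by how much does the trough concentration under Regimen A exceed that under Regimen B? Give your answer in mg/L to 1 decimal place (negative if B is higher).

-18.9 mg/L

Regimen A: f = (1/2)^(21/11) ≈ 0.2663; Cmin,ss = (1502/18)·f/(1−f) ≈ 30.287 mg/L.
Regimen B: f = (1/2)^(7/11) ≈ 0.6433; Cmin,ss = (491/18)·f/(1−f) ≈ 49.195 mg/L.
Difference ≈ 30.287 − 49.195 ≈ -18.908 mg/L.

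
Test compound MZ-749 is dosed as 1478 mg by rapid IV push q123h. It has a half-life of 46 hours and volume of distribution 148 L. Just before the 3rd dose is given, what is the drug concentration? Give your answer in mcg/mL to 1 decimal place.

f = (1/2)^(τ/t½) = (1/2)^(123/46) ≈ 0.1567.
C₀ = D/Vd = 1478/148 ≈ 9.986 mcg/mL.
Before the 3rd dose, 2 doses have been given. Superposition: Cmin = C₀·(f + f²).
≈ 9.986 × (0.1567 + 0.0246) ≈ 9.986 × 0.1813 ≈ 1.810 mcg/mL.

1.8 mcg/mL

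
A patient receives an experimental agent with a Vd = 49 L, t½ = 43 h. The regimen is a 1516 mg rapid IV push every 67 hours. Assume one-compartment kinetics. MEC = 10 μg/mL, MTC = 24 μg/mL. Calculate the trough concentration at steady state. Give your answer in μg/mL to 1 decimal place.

15.9 μg/mL

τ/t½ = 67/43 ≈ 1.5581, so fraction remaining f = (1/2)^(67/43) ≈ 0.3396.
Single-dose peak C₀ = D/Vd = 1516/49 ≈ 30.939 μg/mL.
Steady-state trough Cmin,ss = C₀·f/(1−f) ≈ 30.939 × 0.3396/0.6604 ≈ 15.910 μg/mL.
Trough 15.9 μg/mL vs MEC 10 μg/mL: adequate.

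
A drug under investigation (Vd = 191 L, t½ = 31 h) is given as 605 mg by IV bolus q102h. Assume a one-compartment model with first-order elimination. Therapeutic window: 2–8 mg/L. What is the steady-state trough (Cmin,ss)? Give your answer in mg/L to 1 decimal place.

0.4 mg/L

Over one 102-h interval, 102/31 ≈ 3.2903 half-lives elapse, leaving f ≈ 0.1022 of each dose.
Accumulation ratio R = 1/(1 − f) ≈ 1/0.8978 ≈ 1.1138.
Each bolus raises the concentration by D/Vd = 605/191 ≈ 3.168 mg/L.
Cmax,ss = C₀/(1 − f) ≈ 3.168/0.8978 ≈ 3.529 mg/L.
One interval later, Cmin,ss = Cmax,ss·e^(−kτ) ≈ 3.529 × 0.1022 ≈ 0.361 mg/L.
Trough 0.4 mg/L vs MEC 2 mg/L: subtherapeutic.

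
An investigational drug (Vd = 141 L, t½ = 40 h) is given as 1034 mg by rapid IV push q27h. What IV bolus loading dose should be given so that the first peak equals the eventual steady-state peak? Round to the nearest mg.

f = (1/2)^(27/40) ≈ 0.626332; accumulation ratio R = 1/(1−f) ≈ 2.67617.
Loading dose to hit Cmax,ss on first dose: D_load = D_maint·R ≈ 1034 × 2.67617 ≈ 2767.16 mg.

2767 mg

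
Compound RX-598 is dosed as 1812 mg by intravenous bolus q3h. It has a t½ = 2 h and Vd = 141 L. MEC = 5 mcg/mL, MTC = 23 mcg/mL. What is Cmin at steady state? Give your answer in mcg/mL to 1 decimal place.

7.0 mcg/mL

τ/t½ = 3/2 ≈ 1.5, so fraction remaining f = (1/2)^(3/2) ≈ 0.3536.
Accumulation ratio R = 1/(1 − f) ≈ 1/0.6464 ≈ 1.5470.
Single-dose peak C₀ = D/Vd = 1812/141 ≈ 12.851 mcg/mL.
Cmax,ss = C₀/(1 − f) ≈ 12.851/0.6464 ≈ 19.881 mcg/mL.
One interval later, Cmin,ss = Cmax,ss·e^(−kτ) ≈ 19.881 × 0.3536 ≈ 7.030 mcg/mL.
Trough 7.0 mcg/mL vs MEC 5 mcg/mL: adequate.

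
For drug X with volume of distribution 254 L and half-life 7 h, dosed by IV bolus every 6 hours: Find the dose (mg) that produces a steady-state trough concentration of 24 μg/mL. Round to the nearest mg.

4947 mg

τ/t½ = 6/7 ≈ 0.85714, so f = (1/2)^(6/7) ≈ 0.552045.
Cmin,ss = (D/Vd)·f/(1−f), so D = Cmin,ss·Vd·(1−f)/f.
D = 24 × 254 × (1−f)/f ≈ 24 × 254 × 0.81145 ≈ 4946.60 mg.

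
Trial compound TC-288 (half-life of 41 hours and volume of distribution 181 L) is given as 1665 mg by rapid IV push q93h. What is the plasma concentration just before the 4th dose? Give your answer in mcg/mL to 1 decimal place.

f = (1/2)^(τ/t½) = (1/2)^(93/41) ≈ 0.2076.
C₀ = D/Vd = 1665/181 ≈ 9.199 mcg/mL.
Before the 4th dose, 3 doses have been given. Superposition: Cmin = C₀·(f + f² + … + f^3).
≈ 9.199 × (0.2076 + 0.0431 + 0.0089) ≈ 9.199 × 0.2596 ≈ 2.388 mcg/mL.

2.4 mcg/mL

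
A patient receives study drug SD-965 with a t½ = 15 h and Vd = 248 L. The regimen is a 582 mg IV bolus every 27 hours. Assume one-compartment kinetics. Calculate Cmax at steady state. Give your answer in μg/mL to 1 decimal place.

3.3 μg/mL

τ/t½ = 27/15 ≈ 1.8, so fraction remaining f = (1/2)^(27/15) ≈ 0.2872.
At steady state, accumulation factor R = 1/(1 − e^(−kτ)) ≈ 1.4029.
Each bolus raises the concentration by D/Vd = 582/248 ≈ 2.347 μg/mL.
Steady-state peak Cmax,ss = C₀·R ≈ 2.347 × 1.4029 ≈ 3.293 μg/mL.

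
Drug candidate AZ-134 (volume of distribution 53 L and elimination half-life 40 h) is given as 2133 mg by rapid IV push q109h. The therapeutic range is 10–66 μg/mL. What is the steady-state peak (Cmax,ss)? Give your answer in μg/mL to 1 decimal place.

τ/t½ = 109/40 ≈ 2.725, so fraction remaining f = (1/2)^(109/40) ≈ 0.1512.
Accumulation ratio R = 1/(1 − f) ≈ 1/0.8488 ≈ 1.1781.
Single-dose peak C₀ = D/Vd = 2133/53 ≈ 40.245 μg/mL.
Cmax,ss = C₀/(1 − f) ≈ 40.245/0.8488 ≈ 47.414 μg/mL.
Peak 47.4 μg/mL vs MTC 66 μg/mL: below toxic threshold.

47.4 μg/mL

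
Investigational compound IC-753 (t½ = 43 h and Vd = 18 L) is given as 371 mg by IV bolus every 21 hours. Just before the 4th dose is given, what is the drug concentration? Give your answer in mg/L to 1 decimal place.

f = (1/2)^(τ/t½) = (1/2)^(21/43) ≈ 0.7128.
C₀ = D/Vd = 371/18 ≈ 20.611 mg/L.
Before the 4th dose, 3 doses have been given. Superposition: Cmin = C₀·(f + f² + … + f^3).
≈ 20.611 × (0.7128 + 0.5081 + 0.3622) ≈ 20.611 × 1.5831 ≈ 32.629 mg/L.

32.6 mg/L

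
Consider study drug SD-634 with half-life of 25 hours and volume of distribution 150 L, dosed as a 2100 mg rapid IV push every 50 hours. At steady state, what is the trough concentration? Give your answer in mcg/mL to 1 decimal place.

τ = 50 h = 2 half-lives, so f = (1/2)^2 = 0.25.
Accumulation ratio R = 1/(1 − f) = 1/0.75 = 4/3.
Single-dose peak C₀ = D/Vd = 2100/150 = 14 mcg/mL.
Steady-state peak Cmax,ss = C₀·R = 14 × 4/3 ≈ 18.667 mcg/mL.
Steady-state trough Cmin,ss = Cmax,ss·f ≈ 18.667 × 0.25 ≈ 4.667 mcg/mL.

4.7 mcg/mL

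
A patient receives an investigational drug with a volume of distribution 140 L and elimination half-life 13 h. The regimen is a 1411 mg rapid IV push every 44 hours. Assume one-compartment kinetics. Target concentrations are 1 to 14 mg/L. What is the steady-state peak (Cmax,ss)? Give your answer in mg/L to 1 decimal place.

Over one 44-h interval, 44/13 ≈ 3.3846 half-lives elapse, leaving f ≈ 0.0957 of each dose.
Accumulation ratio R = 1/(1 − f) ≈ 1/0.9043 ≈ 1.1058.
Single-dose peak C₀ = D/Vd = 1411/140 ≈ 10.079 mg/L.
Steady-state peak Cmax,ss = C₀·R ≈ 10.079 × 1.1058 ≈ 11.145 mg/L.
Peak 11.1 mg/L vs MTC 14 mg/L: below toxic threshold.

11.1 mg/L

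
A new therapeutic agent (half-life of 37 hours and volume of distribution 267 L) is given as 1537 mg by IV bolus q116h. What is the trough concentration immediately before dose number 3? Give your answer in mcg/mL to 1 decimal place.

f = (1/2)^(τ/t½) = (1/2)^(116/37) ≈ 0.1138.
C₀ = D/Vd = 1537/267 ≈ 5.757 mcg/mL.
Before the 3rd dose, 2 doses have been given. Superposition: Cmin = C₀·(f + f²).
≈ 5.757 × (0.1138 + 0.0130) ≈ 5.757 × 0.1268 ≈ 0.730 mcg/mL.

0.7 mcg/mL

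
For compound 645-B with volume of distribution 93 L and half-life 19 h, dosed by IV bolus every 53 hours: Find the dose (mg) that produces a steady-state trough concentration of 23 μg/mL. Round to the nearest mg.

τ/t½ = 53/19 ≈ 2.7895, so f = (1/2)^(53/19) ≈ 0.144639.
Cmin,ss = (D/Vd)·f/(1−f), so D = Cmin,ss·Vd·(1−f)/f.
D = 23 × 93 × (1−f)/f ≈ 23 × 93 × 5.91376 ≈ 12649.53 mg.

12650 mg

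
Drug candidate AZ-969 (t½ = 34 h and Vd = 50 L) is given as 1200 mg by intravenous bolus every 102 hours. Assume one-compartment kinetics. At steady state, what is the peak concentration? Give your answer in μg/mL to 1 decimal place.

τ = 102 h = 3 half-lives, so f = (1/2)^3 = 0.125.
At steady state, R = 1/(1 − 0.125) = 8/7.
Single-dose peak C₀ = D/Vd = 1200/50 = 24 μg/mL.
Steady-state peak Cmax,ss = C₀·R = 24 × 8/7 ≈ 27.429 μg/mL.

27.4 μg/mL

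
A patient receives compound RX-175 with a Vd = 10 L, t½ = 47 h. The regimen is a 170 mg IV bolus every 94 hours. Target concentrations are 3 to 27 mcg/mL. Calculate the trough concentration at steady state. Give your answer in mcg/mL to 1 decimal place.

5.7 mcg/mL

The dosing interval is 2 half-lives, so f = 2^(−2) = 0.25.
Accumulation ratio R = 1/(1 − f) = 1/0.75 = 4/3.
Single-dose peak C₀ = D/Vd = 170/10 = 17 mcg/mL.
Steady-state peak Cmax,ss = C₀·R = 17 × 4/3 ≈ 22.667 mcg/mL.
Steady-state trough Cmin,ss = Cmax,ss·f ≈ 22.667 × 0.25 ≈ 5.667 mcg/mL.
Trough 5.7 mcg/mL vs MEC 3 mcg/mL: adequate.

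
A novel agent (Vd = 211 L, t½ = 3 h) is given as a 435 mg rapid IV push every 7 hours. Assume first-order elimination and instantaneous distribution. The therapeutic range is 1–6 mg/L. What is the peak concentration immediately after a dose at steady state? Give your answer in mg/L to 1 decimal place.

2.6 mg/L

Over one 7-h interval, 7/3 ≈ 2.3333 half-lives elapse, leaving f ≈ 0.1984 of each dose.
Accumulation ratio R = 1/(1 − f) ≈ 1/0.8016 ≈ 1.2475.
Single-dose peak C₀ = D/Vd = 435/211 ≈ 2.062 mg/L.
Cmax,ss = C₀/(1 − f) ≈ 2.062/0.8016 ≈ 2.572 mg/L.
Peak 2.6 mg/L vs MTC 6 mg/L: below toxic threshold.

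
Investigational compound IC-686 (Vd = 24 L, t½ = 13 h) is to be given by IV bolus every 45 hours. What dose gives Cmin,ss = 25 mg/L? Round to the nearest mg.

τ/t½ = 45/13 ≈ 3.4615, so f = (1/2)^(45/13) ≈ 0.090776.
Cmin,ss = (D/Vd)·f/(1−f), so D = Cmin,ss·Vd·(1−f)/f.
D = 25 × 24 × (1−f)/f ≈ 25 × 24 × 10.01613 ≈ 6009.68 mg.

6010 mg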